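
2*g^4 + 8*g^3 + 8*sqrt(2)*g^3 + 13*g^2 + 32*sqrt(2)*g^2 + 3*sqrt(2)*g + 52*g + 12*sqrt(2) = (g + 4)*(g + 3*sqrt(2))*(sqrt(2)*g + 1)^2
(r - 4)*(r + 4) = r^2 - 16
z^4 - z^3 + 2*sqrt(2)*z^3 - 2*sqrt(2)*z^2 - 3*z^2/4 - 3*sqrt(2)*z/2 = z*(z - 3/2)*(z + 1/2)*(z + 2*sqrt(2))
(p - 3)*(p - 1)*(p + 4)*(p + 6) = p^4 + 6*p^3 - 13*p^2 - 66*p + 72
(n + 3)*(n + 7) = n^2 + 10*n + 21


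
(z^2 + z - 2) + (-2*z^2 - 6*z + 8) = -z^2 - 5*z + 6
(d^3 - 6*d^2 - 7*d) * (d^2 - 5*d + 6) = d^5 - 11*d^4 + 29*d^3 - d^2 - 42*d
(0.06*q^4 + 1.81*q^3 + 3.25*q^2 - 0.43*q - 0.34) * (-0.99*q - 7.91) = -0.0594*q^5 - 2.2665*q^4 - 17.5346*q^3 - 25.2818*q^2 + 3.7379*q + 2.6894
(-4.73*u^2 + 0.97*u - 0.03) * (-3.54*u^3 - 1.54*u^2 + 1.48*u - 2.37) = 16.7442*u^5 + 3.8504*u^4 - 8.388*u^3 + 12.6919*u^2 - 2.3433*u + 0.0711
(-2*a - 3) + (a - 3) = -a - 6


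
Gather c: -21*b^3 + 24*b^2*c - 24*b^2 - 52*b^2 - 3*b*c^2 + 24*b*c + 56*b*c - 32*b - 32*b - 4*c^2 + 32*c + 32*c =-21*b^3 - 76*b^2 - 64*b + c^2*(-3*b - 4) + c*(24*b^2 + 80*b + 64)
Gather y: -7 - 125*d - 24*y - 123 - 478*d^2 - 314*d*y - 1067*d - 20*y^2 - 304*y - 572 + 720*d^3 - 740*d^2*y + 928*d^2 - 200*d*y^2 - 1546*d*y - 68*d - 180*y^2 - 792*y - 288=720*d^3 + 450*d^2 - 1260*d + y^2*(-200*d - 200) + y*(-740*d^2 - 1860*d - 1120) - 990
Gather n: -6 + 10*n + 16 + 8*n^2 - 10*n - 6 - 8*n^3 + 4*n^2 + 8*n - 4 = -8*n^3 + 12*n^2 + 8*n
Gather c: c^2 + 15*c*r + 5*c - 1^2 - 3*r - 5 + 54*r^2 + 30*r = c^2 + c*(15*r + 5) + 54*r^2 + 27*r - 6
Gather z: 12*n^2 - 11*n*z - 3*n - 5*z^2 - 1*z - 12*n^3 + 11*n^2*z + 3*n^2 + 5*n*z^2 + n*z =-12*n^3 + 15*n^2 - 3*n + z^2*(5*n - 5) + z*(11*n^2 - 10*n - 1)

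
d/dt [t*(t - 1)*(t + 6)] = 3*t^2 + 10*t - 6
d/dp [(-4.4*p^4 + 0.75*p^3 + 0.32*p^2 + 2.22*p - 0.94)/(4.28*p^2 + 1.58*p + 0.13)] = (-37.664*p^5 - 17.646*p^4 + 0.0819999999999994*p^3 - 8.7035*p^2 + 8.1296*p + 1.7738)/(18.3184*p^4 + 13.5248*p^3 + 3.6092*p^2 + 0.4108*p + 0.0169)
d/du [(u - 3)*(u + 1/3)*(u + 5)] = 3*u^2 + 14*u/3 - 43/3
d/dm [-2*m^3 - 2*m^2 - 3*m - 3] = -6*m^2 - 4*m - 3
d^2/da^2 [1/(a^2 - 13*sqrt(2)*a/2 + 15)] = 4*(-4*a^2 + 26*sqrt(2)*a + (4*a - 13*sqrt(2))^2 - 60)/(2*a^2 - 13*sqrt(2)*a + 30)^3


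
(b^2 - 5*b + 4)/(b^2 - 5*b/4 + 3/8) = 8*(b^2 - 5*b + 4)/(8*b^2 - 10*b + 3)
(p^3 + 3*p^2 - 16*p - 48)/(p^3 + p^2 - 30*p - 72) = (p - 4)/(p - 6)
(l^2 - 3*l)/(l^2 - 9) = l/(l + 3)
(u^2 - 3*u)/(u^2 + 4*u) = (u - 3)/(u + 4)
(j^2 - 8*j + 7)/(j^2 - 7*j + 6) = (j - 7)/(j - 6)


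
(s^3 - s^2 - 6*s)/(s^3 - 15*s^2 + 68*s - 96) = s*(s + 2)/(s^2 - 12*s + 32)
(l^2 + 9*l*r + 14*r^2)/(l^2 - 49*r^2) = (-l - 2*r)/(-l + 7*r)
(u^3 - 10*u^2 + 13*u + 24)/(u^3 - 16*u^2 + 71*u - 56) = (u^2 - 2*u - 3)/(u^2 - 8*u + 7)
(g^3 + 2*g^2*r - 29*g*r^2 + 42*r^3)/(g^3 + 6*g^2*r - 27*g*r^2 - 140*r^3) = (-g^2 + 5*g*r - 6*r^2)/(-g^2 + g*r + 20*r^2)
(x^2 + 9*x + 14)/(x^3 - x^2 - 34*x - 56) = (x + 7)/(x^2 - 3*x - 28)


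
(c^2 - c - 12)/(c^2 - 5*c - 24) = (c - 4)/(c - 8)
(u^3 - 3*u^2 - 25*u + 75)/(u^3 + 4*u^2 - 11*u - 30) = (u - 5)/(u + 2)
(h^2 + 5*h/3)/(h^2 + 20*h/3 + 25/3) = h/(h + 5)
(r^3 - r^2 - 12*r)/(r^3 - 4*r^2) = (r + 3)/r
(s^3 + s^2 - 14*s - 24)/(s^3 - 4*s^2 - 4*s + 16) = (s + 3)/(s - 2)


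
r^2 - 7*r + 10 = (r - 5)*(r - 2)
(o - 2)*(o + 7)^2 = o^3 + 12*o^2 + 21*o - 98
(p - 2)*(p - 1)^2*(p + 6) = p^4 + 2*p^3 - 19*p^2 + 28*p - 12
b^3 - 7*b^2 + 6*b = b*(b - 6)*(b - 1)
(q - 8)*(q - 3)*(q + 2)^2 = q^4 - 7*q^3 - 16*q^2 + 52*q + 96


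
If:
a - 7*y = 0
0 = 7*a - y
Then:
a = 0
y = 0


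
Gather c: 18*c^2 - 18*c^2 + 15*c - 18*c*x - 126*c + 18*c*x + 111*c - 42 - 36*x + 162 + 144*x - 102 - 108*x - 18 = 0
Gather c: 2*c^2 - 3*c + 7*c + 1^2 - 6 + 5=2*c^2 + 4*c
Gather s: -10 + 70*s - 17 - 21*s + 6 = 49*s - 21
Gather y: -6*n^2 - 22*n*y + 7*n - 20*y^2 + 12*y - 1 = -6*n^2 + 7*n - 20*y^2 + y*(12 - 22*n) - 1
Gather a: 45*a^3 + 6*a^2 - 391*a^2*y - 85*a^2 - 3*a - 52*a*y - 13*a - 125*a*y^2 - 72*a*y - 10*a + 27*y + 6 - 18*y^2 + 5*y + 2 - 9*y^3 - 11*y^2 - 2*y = 45*a^3 + a^2*(-391*y - 79) + a*(-125*y^2 - 124*y - 26) - 9*y^3 - 29*y^2 + 30*y + 8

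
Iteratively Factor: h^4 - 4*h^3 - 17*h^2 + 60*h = (h + 4)*(h^3 - 8*h^2 + 15*h) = (h - 5)*(h + 4)*(h^2 - 3*h) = (h - 5)*(h - 3)*(h + 4)*(h)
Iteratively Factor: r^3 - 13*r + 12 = (r - 3)*(r^2 + 3*r - 4) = (r - 3)*(r - 1)*(r + 4)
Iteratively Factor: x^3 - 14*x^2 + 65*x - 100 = (x - 5)*(x^2 - 9*x + 20) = (x - 5)^2*(x - 4)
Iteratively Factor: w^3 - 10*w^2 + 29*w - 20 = (w - 4)*(w^2 - 6*w + 5) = (w - 4)*(w - 1)*(w - 5)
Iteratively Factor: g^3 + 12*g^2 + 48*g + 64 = (g + 4)*(g^2 + 8*g + 16) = (g + 4)^2*(g + 4)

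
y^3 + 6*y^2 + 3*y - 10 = (y - 1)*(y + 2)*(y + 5)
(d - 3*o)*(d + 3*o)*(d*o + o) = d^3*o + d^2*o - 9*d*o^3 - 9*o^3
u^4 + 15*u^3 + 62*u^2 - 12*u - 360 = (u - 2)*(u + 5)*(u + 6)^2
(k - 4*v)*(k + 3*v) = k^2 - k*v - 12*v^2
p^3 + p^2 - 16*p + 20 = (p - 2)^2*(p + 5)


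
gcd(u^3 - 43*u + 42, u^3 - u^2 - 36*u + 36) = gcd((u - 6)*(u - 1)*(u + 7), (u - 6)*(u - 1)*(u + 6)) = u^2 - 7*u + 6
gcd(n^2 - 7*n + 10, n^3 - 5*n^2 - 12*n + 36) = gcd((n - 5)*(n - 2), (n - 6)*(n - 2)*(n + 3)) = n - 2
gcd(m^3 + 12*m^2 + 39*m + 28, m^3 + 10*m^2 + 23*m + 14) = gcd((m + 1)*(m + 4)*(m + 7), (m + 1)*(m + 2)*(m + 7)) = m^2 + 8*m + 7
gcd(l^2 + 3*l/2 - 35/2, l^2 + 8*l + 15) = l + 5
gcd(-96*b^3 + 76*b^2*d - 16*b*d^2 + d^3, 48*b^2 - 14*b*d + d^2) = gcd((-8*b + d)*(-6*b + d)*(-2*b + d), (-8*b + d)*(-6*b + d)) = 48*b^2 - 14*b*d + d^2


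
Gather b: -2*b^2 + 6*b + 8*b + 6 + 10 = -2*b^2 + 14*b + 16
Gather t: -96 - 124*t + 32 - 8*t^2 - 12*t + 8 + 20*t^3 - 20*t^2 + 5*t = 20*t^3 - 28*t^2 - 131*t - 56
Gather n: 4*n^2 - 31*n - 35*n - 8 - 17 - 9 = 4*n^2 - 66*n - 34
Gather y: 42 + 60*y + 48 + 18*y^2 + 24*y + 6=18*y^2 + 84*y + 96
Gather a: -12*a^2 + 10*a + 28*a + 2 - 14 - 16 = -12*a^2 + 38*a - 28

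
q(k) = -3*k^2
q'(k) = -6*k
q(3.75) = -42.19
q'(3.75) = -22.50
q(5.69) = -97.13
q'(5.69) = -34.14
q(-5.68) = -96.79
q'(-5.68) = 34.08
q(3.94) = -46.57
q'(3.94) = -23.64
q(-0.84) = -2.12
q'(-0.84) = 5.04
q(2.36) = -16.71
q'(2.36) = -14.16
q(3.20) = -30.72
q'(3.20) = -19.20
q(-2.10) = -13.23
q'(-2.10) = 12.60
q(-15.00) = -675.00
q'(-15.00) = 90.00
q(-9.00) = -243.00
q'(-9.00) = 54.00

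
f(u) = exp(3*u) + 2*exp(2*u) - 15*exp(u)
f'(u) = 3*exp(3*u) + 4*exp(2*u) - 15*exp(u)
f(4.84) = 2052905.61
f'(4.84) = 6130521.92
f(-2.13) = -1.75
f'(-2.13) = -1.72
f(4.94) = 2767487.72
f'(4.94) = 8267584.83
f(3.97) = 153566.63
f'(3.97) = 456674.71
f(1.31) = 22.79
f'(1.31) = 152.07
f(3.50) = 38012.04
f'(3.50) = 112836.31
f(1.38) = 34.78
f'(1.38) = 191.98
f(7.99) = 25723626296.56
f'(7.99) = 77153547121.10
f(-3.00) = -0.74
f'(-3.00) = -0.74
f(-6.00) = -0.04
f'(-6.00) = -0.04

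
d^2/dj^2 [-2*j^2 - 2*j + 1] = -4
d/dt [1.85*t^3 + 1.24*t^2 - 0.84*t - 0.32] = 5.55*t^2 + 2.48*t - 0.84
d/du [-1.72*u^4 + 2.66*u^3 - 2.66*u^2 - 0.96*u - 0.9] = -6.88*u^3 + 7.98*u^2 - 5.32*u - 0.96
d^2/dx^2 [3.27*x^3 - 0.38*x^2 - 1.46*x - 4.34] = 19.62*x - 0.76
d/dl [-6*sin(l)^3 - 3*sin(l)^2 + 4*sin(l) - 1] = 2*(-9*sin(l)^2 - 3*sin(l) + 2)*cos(l)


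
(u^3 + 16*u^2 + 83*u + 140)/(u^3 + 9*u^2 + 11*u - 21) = (u^2 + 9*u + 20)/(u^2 + 2*u - 3)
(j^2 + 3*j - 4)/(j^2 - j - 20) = (j - 1)/(j - 5)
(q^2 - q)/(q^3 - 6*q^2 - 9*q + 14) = q/(q^2 - 5*q - 14)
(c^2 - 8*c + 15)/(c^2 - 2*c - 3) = (c - 5)/(c + 1)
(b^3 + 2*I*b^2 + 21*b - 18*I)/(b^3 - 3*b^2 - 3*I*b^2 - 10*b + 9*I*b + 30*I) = (b^2 + 5*I*b + 6)/(b^2 - 3*b - 10)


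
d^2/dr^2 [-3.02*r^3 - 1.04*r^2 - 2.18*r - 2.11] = -18.12*r - 2.08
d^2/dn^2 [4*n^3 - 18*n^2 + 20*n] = 24*n - 36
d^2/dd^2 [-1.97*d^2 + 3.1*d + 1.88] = -3.94000000000000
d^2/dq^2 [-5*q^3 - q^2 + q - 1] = -30*q - 2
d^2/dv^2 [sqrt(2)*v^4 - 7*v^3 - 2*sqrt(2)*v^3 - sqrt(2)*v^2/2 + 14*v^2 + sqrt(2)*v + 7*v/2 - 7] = 12*sqrt(2)*v^2 - 42*v - 12*sqrt(2)*v - sqrt(2) + 28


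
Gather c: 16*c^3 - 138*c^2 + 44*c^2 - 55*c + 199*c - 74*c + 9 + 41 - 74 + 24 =16*c^3 - 94*c^2 + 70*c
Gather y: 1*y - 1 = y - 1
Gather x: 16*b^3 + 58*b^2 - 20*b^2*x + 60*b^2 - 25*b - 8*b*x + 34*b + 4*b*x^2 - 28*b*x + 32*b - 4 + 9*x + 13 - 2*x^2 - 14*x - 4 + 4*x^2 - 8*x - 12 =16*b^3 + 118*b^2 + 41*b + x^2*(4*b + 2) + x*(-20*b^2 - 36*b - 13) - 7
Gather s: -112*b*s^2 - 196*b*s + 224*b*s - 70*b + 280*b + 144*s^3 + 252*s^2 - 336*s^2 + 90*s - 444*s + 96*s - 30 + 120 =210*b + 144*s^3 + s^2*(-112*b - 84) + s*(28*b - 258) + 90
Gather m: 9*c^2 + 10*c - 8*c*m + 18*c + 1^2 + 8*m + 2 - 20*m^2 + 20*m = 9*c^2 + 28*c - 20*m^2 + m*(28 - 8*c) + 3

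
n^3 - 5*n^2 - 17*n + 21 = (n - 7)*(n - 1)*(n + 3)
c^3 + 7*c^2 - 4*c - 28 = (c - 2)*(c + 2)*(c + 7)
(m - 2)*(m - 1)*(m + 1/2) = m^3 - 5*m^2/2 + m/2 + 1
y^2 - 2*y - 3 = (y - 3)*(y + 1)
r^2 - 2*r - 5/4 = (r - 5/2)*(r + 1/2)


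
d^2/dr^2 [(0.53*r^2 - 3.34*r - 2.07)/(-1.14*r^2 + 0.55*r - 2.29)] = (8.88178419700125e-16*r^4 + 8.016708*r^3 + 24.44274*r^2 - 60.103764*r - 6.70082)/(1.481544*r^6 - 2.14434*r^5 + 9.962802*r^4 - 8.781355*r^3 + 20.012997*r^2 - 8.652765*r + 12.008989)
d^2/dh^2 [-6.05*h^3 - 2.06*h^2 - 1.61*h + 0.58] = -36.3*h - 4.12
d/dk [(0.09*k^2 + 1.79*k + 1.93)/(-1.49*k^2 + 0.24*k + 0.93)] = (2.6887*k^2 + 5.9188*k + 1.2015)/(2.2201*k^4 - 0.7152*k^3 - 2.7138*k^2 + 0.4464*k + 0.8649)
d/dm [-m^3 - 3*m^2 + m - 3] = -3*m^2 - 6*m + 1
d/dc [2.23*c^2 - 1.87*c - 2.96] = 4.46*c - 1.87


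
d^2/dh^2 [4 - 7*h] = 0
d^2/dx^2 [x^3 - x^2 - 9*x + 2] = 6*x - 2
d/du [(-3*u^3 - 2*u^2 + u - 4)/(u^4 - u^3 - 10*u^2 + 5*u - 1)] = (3*u^6 + 4*u^5 + 25*u^4 - 12*u^3 - 3*u^2 - 76*u + 19)/(u^8 - 2*u^7 - 19*u^6 + 30*u^5 + 88*u^4 - 98*u^3 + 45*u^2 - 10*u + 1)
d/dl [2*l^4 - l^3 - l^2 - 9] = l*(8*l^2 - 3*l - 2)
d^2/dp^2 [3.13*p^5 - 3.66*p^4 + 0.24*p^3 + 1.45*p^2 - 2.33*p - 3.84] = 62.6*p^3 - 43.92*p^2 + 1.44*p + 2.9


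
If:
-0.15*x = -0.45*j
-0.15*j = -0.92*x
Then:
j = 0.00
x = 0.00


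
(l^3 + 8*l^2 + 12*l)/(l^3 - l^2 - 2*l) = (l^2 + 8*l + 12)/(l^2 - l - 2)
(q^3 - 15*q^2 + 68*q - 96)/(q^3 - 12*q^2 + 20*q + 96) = (q^2 - 7*q + 12)/(q^2 - 4*q - 12)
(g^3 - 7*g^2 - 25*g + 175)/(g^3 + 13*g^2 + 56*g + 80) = (g^2 - 12*g + 35)/(g^2 + 8*g + 16)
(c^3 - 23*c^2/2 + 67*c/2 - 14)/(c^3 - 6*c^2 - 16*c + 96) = (2*c^2 - 15*c + 7)/(2*(c^2 - 2*c - 24))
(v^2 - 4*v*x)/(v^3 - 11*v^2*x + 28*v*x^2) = 1/(v - 7*x)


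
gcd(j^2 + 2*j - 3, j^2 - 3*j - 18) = j + 3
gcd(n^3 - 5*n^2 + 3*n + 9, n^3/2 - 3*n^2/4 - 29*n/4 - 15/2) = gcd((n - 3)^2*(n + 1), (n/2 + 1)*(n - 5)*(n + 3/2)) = 1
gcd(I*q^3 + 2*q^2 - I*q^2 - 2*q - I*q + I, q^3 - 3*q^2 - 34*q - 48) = 1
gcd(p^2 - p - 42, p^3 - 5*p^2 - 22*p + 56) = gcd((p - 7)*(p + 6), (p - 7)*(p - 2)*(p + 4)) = p - 7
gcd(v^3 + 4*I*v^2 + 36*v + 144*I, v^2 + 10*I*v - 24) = v^2 + 10*I*v - 24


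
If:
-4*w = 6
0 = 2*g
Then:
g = 0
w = -3/2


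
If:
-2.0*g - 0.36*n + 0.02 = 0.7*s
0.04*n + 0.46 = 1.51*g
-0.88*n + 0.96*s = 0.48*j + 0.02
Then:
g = 0.266837716484926 - 0.0449005772931366*s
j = 5.1074941201625*s + 2.5742730382724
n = -1.69499679281591*s - 1.42687620269403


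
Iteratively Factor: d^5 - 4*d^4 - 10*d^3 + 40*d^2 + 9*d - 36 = (d + 1)*(d^4 - 5*d^3 - 5*d^2 + 45*d - 36) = (d - 4)*(d + 1)*(d^3 - d^2 - 9*d + 9) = (d - 4)*(d + 1)*(d + 3)*(d^2 - 4*d + 3) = (d - 4)*(d - 3)*(d + 1)*(d + 3)*(d - 1)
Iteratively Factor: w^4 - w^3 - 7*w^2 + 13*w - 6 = (w - 2)*(w^3 + w^2 - 5*w + 3) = (w - 2)*(w + 3)*(w^2 - 2*w + 1) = (w - 2)*(w - 1)*(w + 3)*(w - 1)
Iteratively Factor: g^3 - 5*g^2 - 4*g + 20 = (g + 2)*(g^2 - 7*g + 10) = (g - 5)*(g + 2)*(g - 2)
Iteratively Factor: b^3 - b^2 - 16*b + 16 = (b - 1)*(b^2 - 16) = (b - 1)*(b + 4)*(b - 4)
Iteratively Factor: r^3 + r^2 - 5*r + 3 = (r - 1)*(r^2 + 2*r - 3) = (r - 1)^2*(r + 3)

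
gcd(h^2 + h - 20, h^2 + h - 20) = h^2 + h - 20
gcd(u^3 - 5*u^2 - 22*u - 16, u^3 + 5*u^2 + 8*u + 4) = u^2 + 3*u + 2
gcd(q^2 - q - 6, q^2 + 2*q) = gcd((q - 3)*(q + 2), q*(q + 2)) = q + 2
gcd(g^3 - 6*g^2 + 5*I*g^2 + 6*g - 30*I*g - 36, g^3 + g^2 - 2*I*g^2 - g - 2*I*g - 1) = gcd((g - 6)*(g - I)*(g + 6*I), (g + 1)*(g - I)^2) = g - I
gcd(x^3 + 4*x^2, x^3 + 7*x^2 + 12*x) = x^2 + 4*x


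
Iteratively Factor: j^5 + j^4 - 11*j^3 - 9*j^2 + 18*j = (j + 2)*(j^4 - j^3 - 9*j^2 + 9*j) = (j - 1)*(j + 2)*(j^3 - 9*j) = (j - 1)*(j + 2)*(j + 3)*(j^2 - 3*j) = (j - 3)*(j - 1)*(j + 2)*(j + 3)*(j)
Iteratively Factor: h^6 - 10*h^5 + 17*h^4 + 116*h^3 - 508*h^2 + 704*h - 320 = (h - 5)*(h^5 - 5*h^4 - 8*h^3 + 76*h^2 - 128*h + 64) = (h - 5)*(h + 4)*(h^4 - 9*h^3 + 28*h^2 - 36*h + 16) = (h - 5)*(h - 2)*(h + 4)*(h^3 - 7*h^2 + 14*h - 8) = (h - 5)*(h - 4)*(h - 2)*(h + 4)*(h^2 - 3*h + 2) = (h - 5)*(h - 4)*(h - 2)^2*(h + 4)*(h - 1)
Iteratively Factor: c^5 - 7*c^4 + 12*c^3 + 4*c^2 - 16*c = (c - 2)*(c^4 - 5*c^3 + 2*c^2 + 8*c) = c*(c - 2)*(c^3 - 5*c^2 + 2*c + 8) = c*(c - 4)*(c - 2)*(c^2 - c - 2) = c*(c - 4)*(c - 2)*(c + 1)*(c - 2)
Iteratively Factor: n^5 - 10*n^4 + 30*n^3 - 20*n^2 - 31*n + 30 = (n - 1)*(n^4 - 9*n^3 + 21*n^2 + n - 30) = (n - 2)*(n - 1)*(n^3 - 7*n^2 + 7*n + 15) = (n - 3)*(n - 2)*(n - 1)*(n^2 - 4*n - 5) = (n - 5)*(n - 3)*(n - 2)*(n - 1)*(n + 1)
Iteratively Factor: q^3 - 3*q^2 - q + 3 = (q - 1)*(q^2 - 2*q - 3) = (q - 1)*(q + 1)*(q - 3)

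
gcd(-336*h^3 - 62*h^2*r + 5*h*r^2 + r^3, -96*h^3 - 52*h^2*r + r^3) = -48*h^2 - 2*h*r + r^2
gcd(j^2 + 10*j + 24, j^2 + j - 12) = j + 4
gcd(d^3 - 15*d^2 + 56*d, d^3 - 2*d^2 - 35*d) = d^2 - 7*d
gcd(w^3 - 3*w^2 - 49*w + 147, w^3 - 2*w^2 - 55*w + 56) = w + 7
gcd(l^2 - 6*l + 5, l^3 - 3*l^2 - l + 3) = l - 1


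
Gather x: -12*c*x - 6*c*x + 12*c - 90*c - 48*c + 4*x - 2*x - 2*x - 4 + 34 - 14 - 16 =-18*c*x - 126*c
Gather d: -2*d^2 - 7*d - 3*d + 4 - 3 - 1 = -2*d^2 - 10*d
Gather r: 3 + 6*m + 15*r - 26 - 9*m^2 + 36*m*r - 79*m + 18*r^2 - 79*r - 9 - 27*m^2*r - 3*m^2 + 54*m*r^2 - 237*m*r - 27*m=-12*m^2 - 100*m + r^2*(54*m + 18) + r*(-27*m^2 - 201*m - 64) - 32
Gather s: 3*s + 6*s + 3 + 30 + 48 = 9*s + 81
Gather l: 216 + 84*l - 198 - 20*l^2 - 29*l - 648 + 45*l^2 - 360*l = 25*l^2 - 305*l - 630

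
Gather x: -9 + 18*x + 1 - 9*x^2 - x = -9*x^2 + 17*x - 8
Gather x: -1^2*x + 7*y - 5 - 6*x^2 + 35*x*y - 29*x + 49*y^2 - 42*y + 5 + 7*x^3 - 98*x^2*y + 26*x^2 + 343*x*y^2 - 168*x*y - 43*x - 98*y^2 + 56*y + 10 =7*x^3 + x^2*(20 - 98*y) + x*(343*y^2 - 133*y - 73) - 49*y^2 + 21*y + 10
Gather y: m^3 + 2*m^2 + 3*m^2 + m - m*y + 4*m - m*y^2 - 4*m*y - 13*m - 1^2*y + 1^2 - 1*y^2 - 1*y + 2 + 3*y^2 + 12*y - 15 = m^3 + 5*m^2 - 8*m + y^2*(2 - m) + y*(10 - 5*m) - 12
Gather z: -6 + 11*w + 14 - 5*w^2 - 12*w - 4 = -5*w^2 - w + 4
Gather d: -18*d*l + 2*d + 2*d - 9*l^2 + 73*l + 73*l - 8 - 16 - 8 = d*(4 - 18*l) - 9*l^2 + 146*l - 32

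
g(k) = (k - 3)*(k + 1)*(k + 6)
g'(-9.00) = 156.00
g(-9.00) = -288.00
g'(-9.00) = 156.00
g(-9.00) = -288.00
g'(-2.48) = -16.39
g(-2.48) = 28.55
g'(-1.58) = -20.15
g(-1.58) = 11.74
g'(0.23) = -13.00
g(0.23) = -21.23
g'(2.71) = 28.71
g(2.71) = -9.37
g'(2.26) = 18.40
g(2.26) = -19.93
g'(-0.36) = -17.49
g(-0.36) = -12.13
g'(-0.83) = -19.57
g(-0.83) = -3.37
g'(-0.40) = -17.72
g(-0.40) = -11.42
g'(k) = (k - 3)*(k + 1) + (k - 3)*(k + 6) + (k + 1)*(k + 6)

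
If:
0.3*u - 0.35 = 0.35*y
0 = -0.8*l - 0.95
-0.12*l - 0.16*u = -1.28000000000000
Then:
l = -1.19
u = 8.89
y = 6.62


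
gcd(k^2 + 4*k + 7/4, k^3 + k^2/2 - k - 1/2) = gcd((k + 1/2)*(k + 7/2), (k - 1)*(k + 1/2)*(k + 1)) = k + 1/2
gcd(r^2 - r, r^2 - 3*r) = r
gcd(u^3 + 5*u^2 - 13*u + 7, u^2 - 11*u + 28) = 1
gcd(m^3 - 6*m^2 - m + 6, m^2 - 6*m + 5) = m - 1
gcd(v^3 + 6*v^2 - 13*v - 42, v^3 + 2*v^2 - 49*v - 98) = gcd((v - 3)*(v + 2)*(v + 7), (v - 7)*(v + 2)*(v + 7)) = v^2 + 9*v + 14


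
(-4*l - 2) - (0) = -4*l - 2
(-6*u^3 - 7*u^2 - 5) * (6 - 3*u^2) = 18*u^5 + 21*u^4 - 36*u^3 - 27*u^2 - 30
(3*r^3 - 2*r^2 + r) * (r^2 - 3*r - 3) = 3*r^5 - 11*r^4 - 2*r^3 + 3*r^2 - 3*r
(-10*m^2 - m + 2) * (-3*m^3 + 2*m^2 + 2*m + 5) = 30*m^5 - 17*m^4 - 28*m^3 - 48*m^2 - m + 10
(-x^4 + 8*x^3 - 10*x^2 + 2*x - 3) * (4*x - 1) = -4*x^5 + 33*x^4 - 48*x^3 + 18*x^2 - 14*x + 3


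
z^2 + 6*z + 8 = (z + 2)*(z + 4)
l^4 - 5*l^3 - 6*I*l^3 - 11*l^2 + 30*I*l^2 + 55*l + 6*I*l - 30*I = (l - 5)*(l - 3*I)*(l - 2*I)*(l - I)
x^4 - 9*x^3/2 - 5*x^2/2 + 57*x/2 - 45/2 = (x - 3)^2*(x - 1)*(x + 5/2)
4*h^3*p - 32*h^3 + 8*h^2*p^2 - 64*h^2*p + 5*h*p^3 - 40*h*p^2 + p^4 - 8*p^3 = (h + p)*(2*h + p)^2*(p - 8)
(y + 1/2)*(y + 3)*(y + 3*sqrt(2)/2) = y^3 + 3*sqrt(2)*y^2/2 + 7*y^2/2 + 3*y/2 + 21*sqrt(2)*y/4 + 9*sqrt(2)/4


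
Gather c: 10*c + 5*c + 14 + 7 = 15*c + 21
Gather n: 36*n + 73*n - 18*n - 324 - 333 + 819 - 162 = 91*n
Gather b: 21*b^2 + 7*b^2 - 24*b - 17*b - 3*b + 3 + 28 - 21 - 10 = 28*b^2 - 44*b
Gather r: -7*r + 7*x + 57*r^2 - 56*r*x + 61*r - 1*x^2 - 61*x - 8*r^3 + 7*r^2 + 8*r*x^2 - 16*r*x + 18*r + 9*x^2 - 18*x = -8*r^3 + 64*r^2 + r*(8*x^2 - 72*x + 72) + 8*x^2 - 72*x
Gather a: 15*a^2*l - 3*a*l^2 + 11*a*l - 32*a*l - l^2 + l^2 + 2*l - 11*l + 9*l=15*a^2*l + a*(-3*l^2 - 21*l)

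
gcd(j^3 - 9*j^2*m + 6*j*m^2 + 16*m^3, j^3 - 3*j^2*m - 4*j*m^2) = j + m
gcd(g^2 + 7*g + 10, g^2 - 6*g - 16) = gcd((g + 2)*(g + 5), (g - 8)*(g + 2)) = g + 2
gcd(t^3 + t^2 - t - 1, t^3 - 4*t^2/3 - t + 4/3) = t^2 - 1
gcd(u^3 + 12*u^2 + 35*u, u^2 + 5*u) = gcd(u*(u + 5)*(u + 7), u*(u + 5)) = u^2 + 5*u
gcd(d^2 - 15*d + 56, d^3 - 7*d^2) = d - 7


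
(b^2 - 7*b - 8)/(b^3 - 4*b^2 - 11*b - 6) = (b - 8)/(b^2 - 5*b - 6)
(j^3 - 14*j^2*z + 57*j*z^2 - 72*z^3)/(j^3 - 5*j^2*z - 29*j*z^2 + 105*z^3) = (-j^2 + 11*j*z - 24*z^2)/(-j^2 + 2*j*z + 35*z^2)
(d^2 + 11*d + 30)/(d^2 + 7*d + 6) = (d + 5)/(d + 1)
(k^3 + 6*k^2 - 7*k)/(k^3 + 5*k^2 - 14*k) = (k - 1)/(k - 2)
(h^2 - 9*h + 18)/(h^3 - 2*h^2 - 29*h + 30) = (h - 3)/(h^2 + 4*h - 5)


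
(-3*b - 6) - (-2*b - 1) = -b - 5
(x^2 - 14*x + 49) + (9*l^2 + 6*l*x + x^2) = 9*l^2 + 6*l*x + 2*x^2 - 14*x + 49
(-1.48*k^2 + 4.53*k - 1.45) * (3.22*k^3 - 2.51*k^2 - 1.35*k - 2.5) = -4.7656*k^5 + 18.3014*k^4 - 14.0413*k^3 + 1.224*k^2 - 9.3675*k + 3.625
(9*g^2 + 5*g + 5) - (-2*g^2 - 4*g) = 11*g^2 + 9*g + 5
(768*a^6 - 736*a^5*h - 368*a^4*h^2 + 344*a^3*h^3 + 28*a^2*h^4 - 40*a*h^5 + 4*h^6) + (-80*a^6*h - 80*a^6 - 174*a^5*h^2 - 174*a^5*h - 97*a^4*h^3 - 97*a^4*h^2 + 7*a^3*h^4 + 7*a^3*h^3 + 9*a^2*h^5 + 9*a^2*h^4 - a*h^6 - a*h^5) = -80*a^6*h + 688*a^6 - 174*a^5*h^2 - 910*a^5*h - 97*a^4*h^3 - 465*a^4*h^2 + 7*a^3*h^4 + 351*a^3*h^3 + 9*a^2*h^5 + 37*a^2*h^4 - a*h^6 - 41*a*h^5 + 4*h^6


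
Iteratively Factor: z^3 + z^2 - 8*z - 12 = (z + 2)*(z^2 - z - 6) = (z + 2)^2*(z - 3)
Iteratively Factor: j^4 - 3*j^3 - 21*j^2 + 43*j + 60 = (j - 3)*(j^3 - 21*j - 20) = (j - 5)*(j - 3)*(j^2 + 5*j + 4) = (j - 5)*(j - 3)*(j + 1)*(j + 4)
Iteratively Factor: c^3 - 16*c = (c - 4)*(c^2 + 4*c) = (c - 4)*(c + 4)*(c)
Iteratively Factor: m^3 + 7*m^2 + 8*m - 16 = (m + 4)*(m^2 + 3*m - 4) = (m - 1)*(m + 4)*(m + 4)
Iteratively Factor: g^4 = (g)*(g^3) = g^2*(g^2) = g^3*(g)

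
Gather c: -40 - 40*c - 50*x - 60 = -40*c - 50*x - 100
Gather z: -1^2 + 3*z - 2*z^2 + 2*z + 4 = -2*z^2 + 5*z + 3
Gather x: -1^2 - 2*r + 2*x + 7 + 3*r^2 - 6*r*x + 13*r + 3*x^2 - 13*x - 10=3*r^2 + 11*r + 3*x^2 + x*(-6*r - 11) - 4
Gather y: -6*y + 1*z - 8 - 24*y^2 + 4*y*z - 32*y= -24*y^2 + y*(4*z - 38) + z - 8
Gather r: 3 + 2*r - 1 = 2*r + 2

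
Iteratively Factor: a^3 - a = (a)*(a^2 - 1) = a*(a + 1)*(a - 1)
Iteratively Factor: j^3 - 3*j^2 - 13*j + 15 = (j - 5)*(j^2 + 2*j - 3) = (j - 5)*(j - 1)*(j + 3)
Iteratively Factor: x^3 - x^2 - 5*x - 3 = (x + 1)*(x^2 - 2*x - 3) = (x + 1)^2*(x - 3)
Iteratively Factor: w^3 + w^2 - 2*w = (w + 2)*(w^2 - w) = w*(w + 2)*(w - 1)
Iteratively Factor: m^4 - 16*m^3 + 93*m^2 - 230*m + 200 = (m - 2)*(m^3 - 14*m^2 + 65*m - 100) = (m - 5)*(m - 2)*(m^2 - 9*m + 20) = (m - 5)^2*(m - 2)*(m - 4)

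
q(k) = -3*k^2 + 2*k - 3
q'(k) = 2 - 6*k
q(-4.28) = -66.52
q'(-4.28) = 27.68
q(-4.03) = -59.78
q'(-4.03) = 26.18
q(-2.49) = -26.58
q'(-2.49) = 16.94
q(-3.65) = -50.27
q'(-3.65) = 23.90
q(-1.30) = -10.67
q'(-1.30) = 9.80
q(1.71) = -8.35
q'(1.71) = -8.26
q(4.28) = -49.40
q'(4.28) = -23.68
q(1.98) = -10.80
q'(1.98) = -9.88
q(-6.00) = -123.00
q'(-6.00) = 38.00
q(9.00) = -228.00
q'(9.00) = -52.00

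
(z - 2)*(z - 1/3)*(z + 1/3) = z^3 - 2*z^2 - z/9 + 2/9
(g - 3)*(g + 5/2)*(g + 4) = g^3 + 7*g^2/2 - 19*g/2 - 30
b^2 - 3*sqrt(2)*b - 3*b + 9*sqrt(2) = (b - 3)*(b - 3*sqrt(2))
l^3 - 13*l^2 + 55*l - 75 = (l - 5)^2*(l - 3)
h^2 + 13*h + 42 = (h + 6)*(h + 7)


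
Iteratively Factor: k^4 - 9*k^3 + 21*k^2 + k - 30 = (k - 2)*(k^3 - 7*k^2 + 7*k + 15) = (k - 2)*(k + 1)*(k^2 - 8*k + 15) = (k - 5)*(k - 2)*(k + 1)*(k - 3)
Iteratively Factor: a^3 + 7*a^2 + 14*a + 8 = (a + 4)*(a^2 + 3*a + 2) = (a + 2)*(a + 4)*(a + 1)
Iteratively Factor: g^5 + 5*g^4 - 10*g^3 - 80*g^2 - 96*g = (g + 2)*(g^4 + 3*g^3 - 16*g^2 - 48*g) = (g - 4)*(g + 2)*(g^3 + 7*g^2 + 12*g) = (g - 4)*(g + 2)*(g + 4)*(g^2 + 3*g) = (g - 4)*(g + 2)*(g + 3)*(g + 4)*(g)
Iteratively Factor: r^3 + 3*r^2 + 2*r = (r + 2)*(r^2 + r) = r*(r + 2)*(r + 1)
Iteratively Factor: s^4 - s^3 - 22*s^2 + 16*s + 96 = (s - 3)*(s^3 + 2*s^2 - 16*s - 32) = (s - 3)*(s + 4)*(s^2 - 2*s - 8) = (s - 3)*(s + 2)*(s + 4)*(s - 4)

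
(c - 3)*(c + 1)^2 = c^3 - c^2 - 5*c - 3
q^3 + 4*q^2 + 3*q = q*(q + 1)*(q + 3)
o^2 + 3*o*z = o*(o + 3*z)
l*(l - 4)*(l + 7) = l^3 + 3*l^2 - 28*l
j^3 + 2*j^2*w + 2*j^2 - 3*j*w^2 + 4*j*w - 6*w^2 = (j + 2)*(j - w)*(j + 3*w)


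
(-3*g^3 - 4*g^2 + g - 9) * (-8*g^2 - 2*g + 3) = 24*g^5 + 38*g^4 - 9*g^3 + 58*g^2 + 21*g - 27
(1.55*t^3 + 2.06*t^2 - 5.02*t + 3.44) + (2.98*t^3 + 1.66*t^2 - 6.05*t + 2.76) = 4.53*t^3 + 3.72*t^2 - 11.07*t + 6.2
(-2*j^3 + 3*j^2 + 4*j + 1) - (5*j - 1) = -2*j^3 + 3*j^2 - j + 2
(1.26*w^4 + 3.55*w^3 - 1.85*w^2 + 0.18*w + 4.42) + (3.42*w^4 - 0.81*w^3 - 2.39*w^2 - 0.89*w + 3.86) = 4.68*w^4 + 2.74*w^3 - 4.24*w^2 - 0.71*w + 8.28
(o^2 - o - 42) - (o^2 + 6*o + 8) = -7*o - 50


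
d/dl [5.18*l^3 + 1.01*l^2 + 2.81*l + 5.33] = 15.54*l^2 + 2.02*l + 2.81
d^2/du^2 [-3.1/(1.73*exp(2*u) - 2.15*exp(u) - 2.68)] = (3.1*(3.46*exp(u) - 2.15)*(6.92*exp(u) - 4.3)*exp(u) + (21.452*exp(u) - 6.665)*(-1.73*exp(2*u) + 2.15*exp(u) + 2.68))*exp(u)/(-1.73*exp(2*u) + 2.15*exp(u) + 2.68)^3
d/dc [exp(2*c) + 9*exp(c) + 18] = (2*exp(c) + 9)*exp(c)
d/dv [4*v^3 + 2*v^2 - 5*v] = 12*v^2 + 4*v - 5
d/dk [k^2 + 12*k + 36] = 2*k + 12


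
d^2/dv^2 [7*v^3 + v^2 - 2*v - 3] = 42*v + 2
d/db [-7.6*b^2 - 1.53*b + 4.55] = -15.2*b - 1.53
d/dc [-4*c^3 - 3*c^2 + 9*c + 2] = -12*c^2 - 6*c + 9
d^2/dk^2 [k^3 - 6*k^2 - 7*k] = 6*k - 12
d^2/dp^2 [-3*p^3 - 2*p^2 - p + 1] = -18*p - 4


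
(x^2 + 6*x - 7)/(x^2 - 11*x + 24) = (x^2 + 6*x - 7)/(x^2 - 11*x + 24)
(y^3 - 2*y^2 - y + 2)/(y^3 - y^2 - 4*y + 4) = (y + 1)/(y + 2)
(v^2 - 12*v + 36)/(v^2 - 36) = (v - 6)/(v + 6)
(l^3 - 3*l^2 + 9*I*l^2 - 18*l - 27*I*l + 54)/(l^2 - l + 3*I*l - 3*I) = (l^2 + l*(-3 + 6*I) - 18*I)/(l - 1)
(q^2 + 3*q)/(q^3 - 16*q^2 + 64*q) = (q + 3)/(q^2 - 16*q + 64)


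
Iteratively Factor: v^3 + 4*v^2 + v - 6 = (v - 1)*(v^2 + 5*v + 6) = (v - 1)*(v + 2)*(v + 3)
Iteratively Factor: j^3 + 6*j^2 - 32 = (j + 4)*(j^2 + 2*j - 8) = (j - 2)*(j + 4)*(j + 4)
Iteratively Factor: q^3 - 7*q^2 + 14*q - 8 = (q - 1)*(q^2 - 6*q + 8) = (q - 2)*(q - 1)*(q - 4)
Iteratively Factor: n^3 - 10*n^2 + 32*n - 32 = (n - 4)*(n^2 - 6*n + 8) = (n - 4)*(n - 2)*(n - 4)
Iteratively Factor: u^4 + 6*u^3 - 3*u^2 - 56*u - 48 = (u + 4)*(u^3 + 2*u^2 - 11*u - 12) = (u + 1)*(u + 4)*(u^2 + u - 12) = (u - 3)*(u + 1)*(u + 4)*(u + 4)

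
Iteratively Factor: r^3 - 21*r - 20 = (r + 1)*(r^2 - r - 20) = (r + 1)*(r + 4)*(r - 5)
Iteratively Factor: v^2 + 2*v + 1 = (v + 1)*(v + 1)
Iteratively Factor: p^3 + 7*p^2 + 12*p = (p)*(p^2 + 7*p + 12) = p*(p + 4)*(p + 3)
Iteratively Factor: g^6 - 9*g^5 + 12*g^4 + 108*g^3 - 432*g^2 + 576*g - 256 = (g - 2)*(g^5 - 7*g^4 - 2*g^3 + 104*g^2 - 224*g + 128) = (g - 2)*(g - 1)*(g^4 - 6*g^3 - 8*g^2 + 96*g - 128) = (g - 2)*(g - 1)*(g + 4)*(g^3 - 10*g^2 + 32*g - 32) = (g - 4)*(g - 2)*(g - 1)*(g + 4)*(g^2 - 6*g + 8) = (g - 4)*(g - 2)^2*(g - 1)*(g + 4)*(g - 4)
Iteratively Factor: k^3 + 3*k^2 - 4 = (k - 1)*(k^2 + 4*k + 4) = (k - 1)*(k + 2)*(k + 2)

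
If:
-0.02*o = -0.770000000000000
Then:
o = 38.50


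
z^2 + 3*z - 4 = (z - 1)*(z + 4)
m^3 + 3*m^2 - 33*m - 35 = (m - 5)*(m + 1)*(m + 7)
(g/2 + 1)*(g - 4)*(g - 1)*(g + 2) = g^4/2 - g^3/2 - 6*g^2 - 2*g + 8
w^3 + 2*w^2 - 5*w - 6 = (w - 2)*(w + 1)*(w + 3)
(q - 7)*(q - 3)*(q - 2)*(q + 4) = q^4 - 8*q^3 - 7*q^2 + 122*q - 168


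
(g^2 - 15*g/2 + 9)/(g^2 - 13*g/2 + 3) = (2*g - 3)/(2*g - 1)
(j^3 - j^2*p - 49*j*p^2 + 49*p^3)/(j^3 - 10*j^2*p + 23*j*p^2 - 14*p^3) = (-j - 7*p)/(-j + 2*p)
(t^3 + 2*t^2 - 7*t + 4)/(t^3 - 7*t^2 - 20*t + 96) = (t^2 - 2*t + 1)/(t^2 - 11*t + 24)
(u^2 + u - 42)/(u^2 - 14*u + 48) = (u + 7)/(u - 8)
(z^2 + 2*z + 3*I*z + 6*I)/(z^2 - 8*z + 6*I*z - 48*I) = (z^2 + z*(2 + 3*I) + 6*I)/(z^2 + z*(-8 + 6*I) - 48*I)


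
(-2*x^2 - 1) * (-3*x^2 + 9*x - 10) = 6*x^4 - 18*x^3 + 23*x^2 - 9*x + 10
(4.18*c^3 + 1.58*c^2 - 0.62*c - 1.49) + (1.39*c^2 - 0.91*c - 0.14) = 4.18*c^3 + 2.97*c^2 - 1.53*c - 1.63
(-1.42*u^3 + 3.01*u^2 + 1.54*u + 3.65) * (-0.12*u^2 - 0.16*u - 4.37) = 0.1704*u^5 - 0.134*u^4 + 5.539*u^3 - 13.8381*u^2 - 7.3138*u - 15.9505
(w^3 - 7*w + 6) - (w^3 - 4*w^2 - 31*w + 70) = 4*w^2 + 24*w - 64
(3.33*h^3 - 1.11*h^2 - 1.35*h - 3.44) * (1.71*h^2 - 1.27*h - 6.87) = 5.6943*h^5 - 6.1272*h^4 - 23.7759*h^3 + 3.4578*h^2 + 13.6433*h + 23.6328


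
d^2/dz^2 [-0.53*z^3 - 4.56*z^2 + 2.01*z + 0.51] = -3.18*z - 9.12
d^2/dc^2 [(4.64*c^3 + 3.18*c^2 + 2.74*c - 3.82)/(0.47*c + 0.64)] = (2.049952*c^3 + 8.374272*c^2 + 11.403264*c - 0.731004)/(0.103823*c^3 + 0.424128*c^2 + 0.577536*c + 0.262144)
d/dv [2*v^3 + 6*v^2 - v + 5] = 6*v^2 + 12*v - 1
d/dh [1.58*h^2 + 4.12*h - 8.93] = 3.16*h + 4.12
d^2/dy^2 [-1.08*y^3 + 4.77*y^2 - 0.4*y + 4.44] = 9.54 - 6.48*y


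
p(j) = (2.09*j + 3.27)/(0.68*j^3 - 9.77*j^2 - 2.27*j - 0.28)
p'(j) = (2.09*j + 3.27)*(-2.04*j^2 + 19.54*j + 2.27)/(0.68*j^3 - 9.77*j^2 - 2.27*j - 0.28)^2 + 2.09/(0.68*j^3 - 9.77*j^2 - 2.27*j - 0.28) = (-2.8424*j^3 + 13.7485*j^2 + 63.8958*j + 6.8377)/(0.4624*j^6 - 13.2872*j^5 + 92.3657*j^4 + 43.975*j^3 + 10.6241*j^2 + 1.2712*j + 0.0784)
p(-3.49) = 0.03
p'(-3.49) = 0.00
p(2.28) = -0.17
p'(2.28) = 0.08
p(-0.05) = -16.57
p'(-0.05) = 100.80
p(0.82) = -0.60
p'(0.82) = 0.96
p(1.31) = -0.32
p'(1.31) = 0.32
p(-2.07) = 0.02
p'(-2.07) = -0.02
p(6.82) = -0.07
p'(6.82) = 0.00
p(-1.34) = -0.03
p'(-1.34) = -0.18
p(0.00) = -11.68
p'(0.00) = 87.22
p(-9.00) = 0.01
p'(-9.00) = 0.00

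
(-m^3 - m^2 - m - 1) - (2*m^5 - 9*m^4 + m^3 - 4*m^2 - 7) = -2*m^5 + 9*m^4 - 2*m^3 + 3*m^2 - m + 6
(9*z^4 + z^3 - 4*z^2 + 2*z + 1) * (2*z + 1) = 18*z^5 + 11*z^4 - 7*z^3 + 4*z + 1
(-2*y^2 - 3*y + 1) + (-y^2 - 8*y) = -3*y^2 - 11*y + 1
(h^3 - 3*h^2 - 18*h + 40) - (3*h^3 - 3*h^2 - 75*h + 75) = -2*h^3 + 57*h - 35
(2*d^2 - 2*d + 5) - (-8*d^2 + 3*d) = 10*d^2 - 5*d + 5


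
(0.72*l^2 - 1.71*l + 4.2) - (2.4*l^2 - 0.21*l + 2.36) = -1.68*l^2 - 1.5*l + 1.84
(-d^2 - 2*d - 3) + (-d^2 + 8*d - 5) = -2*d^2 + 6*d - 8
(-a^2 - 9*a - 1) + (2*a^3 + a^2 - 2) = 2*a^3 - 9*a - 3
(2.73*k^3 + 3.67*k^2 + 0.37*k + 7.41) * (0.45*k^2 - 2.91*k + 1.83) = 1.2285*k^5 - 6.2928*k^4 - 5.5173*k^3 + 8.9739*k^2 - 20.886*k + 13.5603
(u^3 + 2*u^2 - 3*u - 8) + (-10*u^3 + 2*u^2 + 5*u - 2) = -9*u^3 + 4*u^2 + 2*u - 10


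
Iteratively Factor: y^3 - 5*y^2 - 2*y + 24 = (y - 3)*(y^2 - 2*y - 8) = (y - 3)*(y + 2)*(y - 4)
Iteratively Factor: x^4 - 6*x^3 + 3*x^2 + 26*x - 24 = (x + 2)*(x^3 - 8*x^2 + 19*x - 12) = (x - 3)*(x + 2)*(x^2 - 5*x + 4) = (x - 4)*(x - 3)*(x + 2)*(x - 1)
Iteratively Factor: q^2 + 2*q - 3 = (q - 1)*(q + 3)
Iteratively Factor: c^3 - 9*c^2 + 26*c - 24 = (c - 4)*(c^2 - 5*c + 6) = (c - 4)*(c - 2)*(c - 3)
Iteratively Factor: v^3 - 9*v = (v - 3)*(v^2 + 3*v) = v*(v - 3)*(v + 3)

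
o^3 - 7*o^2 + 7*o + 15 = (o - 5)*(o - 3)*(o + 1)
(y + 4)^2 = y^2 + 8*y + 16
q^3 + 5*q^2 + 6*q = q*(q + 2)*(q + 3)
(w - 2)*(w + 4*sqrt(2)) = w^2 - 2*w + 4*sqrt(2)*w - 8*sqrt(2)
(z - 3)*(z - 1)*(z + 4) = z^3 - 13*z + 12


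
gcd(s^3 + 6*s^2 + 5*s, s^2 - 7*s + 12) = 1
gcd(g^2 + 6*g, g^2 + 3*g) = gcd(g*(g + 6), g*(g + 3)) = g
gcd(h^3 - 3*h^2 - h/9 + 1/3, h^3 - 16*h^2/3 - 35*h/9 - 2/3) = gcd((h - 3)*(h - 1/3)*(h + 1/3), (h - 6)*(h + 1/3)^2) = h + 1/3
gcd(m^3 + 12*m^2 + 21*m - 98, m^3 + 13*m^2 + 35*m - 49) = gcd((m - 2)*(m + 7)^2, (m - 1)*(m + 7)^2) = m^2 + 14*m + 49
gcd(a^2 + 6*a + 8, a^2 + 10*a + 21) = 1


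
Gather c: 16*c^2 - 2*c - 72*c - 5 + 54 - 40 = 16*c^2 - 74*c + 9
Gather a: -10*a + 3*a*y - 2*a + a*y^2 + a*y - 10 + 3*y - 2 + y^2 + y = a*(y^2 + 4*y - 12) + y^2 + 4*y - 12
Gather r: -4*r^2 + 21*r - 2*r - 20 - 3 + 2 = -4*r^2 + 19*r - 21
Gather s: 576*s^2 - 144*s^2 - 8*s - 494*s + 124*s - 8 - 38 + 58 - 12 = 432*s^2 - 378*s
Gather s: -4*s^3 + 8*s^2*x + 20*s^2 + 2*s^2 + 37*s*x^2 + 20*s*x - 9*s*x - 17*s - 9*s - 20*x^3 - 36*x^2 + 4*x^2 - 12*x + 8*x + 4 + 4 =-4*s^3 + s^2*(8*x + 22) + s*(37*x^2 + 11*x - 26) - 20*x^3 - 32*x^2 - 4*x + 8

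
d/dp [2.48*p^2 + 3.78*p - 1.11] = 4.96*p + 3.78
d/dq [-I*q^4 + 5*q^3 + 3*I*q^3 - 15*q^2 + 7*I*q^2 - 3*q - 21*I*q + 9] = -4*I*q^3 + q^2*(15 + 9*I) - q*(30 - 14*I) - 3 - 21*I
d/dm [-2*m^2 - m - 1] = -4*m - 1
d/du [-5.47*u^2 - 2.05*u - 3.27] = -10.94*u - 2.05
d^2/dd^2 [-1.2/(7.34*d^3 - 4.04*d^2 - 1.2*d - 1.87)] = ((52.848*d - 9.696)*(-7.34*d^3 + 4.04*d^2 + 1.2*d + 1.87) + 1.2*(-44.04*d^2 + 16.16*d + 2.4)*(-22.02*d^2 + 8.08*d + 1.2))/(-7.34*d^3 + 4.04*d^2 + 1.2*d + 1.87)^3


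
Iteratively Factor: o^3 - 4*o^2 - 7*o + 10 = (o - 1)*(o^2 - 3*o - 10) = (o - 5)*(o - 1)*(o + 2)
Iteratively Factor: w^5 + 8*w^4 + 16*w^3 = (w)*(w^4 + 8*w^3 + 16*w^2) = w^2*(w^3 + 8*w^2 + 16*w) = w^2*(w + 4)*(w^2 + 4*w) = w^3*(w + 4)*(w + 4)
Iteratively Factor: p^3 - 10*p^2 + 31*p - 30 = (p - 3)*(p^2 - 7*p + 10) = (p - 5)*(p - 3)*(p - 2)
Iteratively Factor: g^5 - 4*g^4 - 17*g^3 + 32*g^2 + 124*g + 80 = (g + 1)*(g^4 - 5*g^3 - 12*g^2 + 44*g + 80) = (g + 1)*(g + 2)*(g^3 - 7*g^2 + 2*g + 40) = (g + 1)*(g + 2)^2*(g^2 - 9*g + 20) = (g - 5)*(g + 1)*(g + 2)^2*(g - 4)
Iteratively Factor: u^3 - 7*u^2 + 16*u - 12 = (u - 3)*(u^2 - 4*u + 4) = (u - 3)*(u - 2)*(u - 2)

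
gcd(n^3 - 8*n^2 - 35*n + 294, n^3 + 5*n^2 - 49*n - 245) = n - 7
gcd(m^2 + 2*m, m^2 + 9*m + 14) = m + 2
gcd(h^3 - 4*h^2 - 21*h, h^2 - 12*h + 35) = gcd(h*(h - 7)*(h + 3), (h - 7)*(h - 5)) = h - 7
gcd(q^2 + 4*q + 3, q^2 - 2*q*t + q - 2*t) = q + 1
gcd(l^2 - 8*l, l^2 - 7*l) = l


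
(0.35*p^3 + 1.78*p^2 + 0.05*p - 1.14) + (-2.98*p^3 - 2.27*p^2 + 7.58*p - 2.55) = -2.63*p^3 - 0.49*p^2 + 7.63*p - 3.69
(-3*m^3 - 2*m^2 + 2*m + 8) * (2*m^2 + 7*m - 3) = -6*m^5 - 25*m^4 - m^3 + 36*m^2 + 50*m - 24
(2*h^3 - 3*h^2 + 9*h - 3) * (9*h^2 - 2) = 18*h^5 - 27*h^4 + 77*h^3 - 21*h^2 - 18*h + 6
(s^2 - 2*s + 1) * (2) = 2*s^2 - 4*s + 2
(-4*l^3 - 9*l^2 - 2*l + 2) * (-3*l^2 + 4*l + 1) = 12*l^5 + 11*l^4 - 34*l^3 - 23*l^2 + 6*l + 2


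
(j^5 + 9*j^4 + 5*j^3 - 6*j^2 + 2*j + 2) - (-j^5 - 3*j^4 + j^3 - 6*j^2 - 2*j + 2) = 2*j^5 + 12*j^4 + 4*j^3 + 4*j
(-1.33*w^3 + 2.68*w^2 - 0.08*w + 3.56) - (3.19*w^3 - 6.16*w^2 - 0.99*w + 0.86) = -4.52*w^3 + 8.84*w^2 + 0.91*w + 2.7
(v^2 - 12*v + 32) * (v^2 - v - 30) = v^4 - 13*v^3 + 14*v^2 + 328*v - 960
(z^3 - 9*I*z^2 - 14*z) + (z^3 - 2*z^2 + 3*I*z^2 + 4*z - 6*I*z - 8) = 2*z^3 - 2*z^2 - 6*I*z^2 - 10*z - 6*I*z - 8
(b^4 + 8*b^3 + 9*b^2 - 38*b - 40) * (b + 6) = b^5 + 14*b^4 + 57*b^3 + 16*b^2 - 268*b - 240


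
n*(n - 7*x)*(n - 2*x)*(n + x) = n^4 - 8*n^3*x + 5*n^2*x^2 + 14*n*x^3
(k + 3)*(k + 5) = k^2 + 8*k + 15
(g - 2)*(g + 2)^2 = g^3 + 2*g^2 - 4*g - 8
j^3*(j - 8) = j^4 - 8*j^3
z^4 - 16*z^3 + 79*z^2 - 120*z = z*(z - 8)*(z - 5)*(z - 3)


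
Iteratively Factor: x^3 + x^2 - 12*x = (x - 3)*(x^2 + 4*x) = x*(x - 3)*(x + 4)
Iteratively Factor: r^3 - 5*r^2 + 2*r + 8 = (r - 2)*(r^2 - 3*r - 4) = (r - 2)*(r + 1)*(r - 4)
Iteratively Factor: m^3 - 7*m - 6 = (m - 3)*(m^2 + 3*m + 2) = (m - 3)*(m + 1)*(m + 2)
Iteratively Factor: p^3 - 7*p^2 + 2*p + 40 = (p + 2)*(p^2 - 9*p + 20) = (p - 5)*(p + 2)*(p - 4)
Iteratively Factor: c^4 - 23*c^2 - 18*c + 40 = (c - 5)*(c^3 + 5*c^2 + 2*c - 8) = (c - 5)*(c - 1)*(c^2 + 6*c + 8) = (c - 5)*(c - 1)*(c + 2)*(c + 4)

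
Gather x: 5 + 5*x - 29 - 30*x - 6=-25*x - 30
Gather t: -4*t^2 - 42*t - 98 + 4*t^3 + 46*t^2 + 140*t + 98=4*t^3 + 42*t^2 + 98*t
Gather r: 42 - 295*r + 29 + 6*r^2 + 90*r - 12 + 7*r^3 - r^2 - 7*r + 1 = 7*r^3 + 5*r^2 - 212*r + 60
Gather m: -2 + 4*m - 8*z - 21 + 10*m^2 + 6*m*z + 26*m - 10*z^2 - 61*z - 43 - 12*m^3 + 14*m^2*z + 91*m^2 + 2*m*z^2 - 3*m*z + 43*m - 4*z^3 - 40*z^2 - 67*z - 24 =-12*m^3 + m^2*(14*z + 101) + m*(2*z^2 + 3*z + 73) - 4*z^3 - 50*z^2 - 136*z - 90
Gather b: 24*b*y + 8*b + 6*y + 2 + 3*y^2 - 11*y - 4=b*(24*y + 8) + 3*y^2 - 5*y - 2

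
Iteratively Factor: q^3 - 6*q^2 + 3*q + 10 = (q - 2)*(q^2 - 4*q - 5) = (q - 5)*(q - 2)*(q + 1)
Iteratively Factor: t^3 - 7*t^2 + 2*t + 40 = (t - 5)*(t^2 - 2*t - 8) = (t - 5)*(t + 2)*(t - 4)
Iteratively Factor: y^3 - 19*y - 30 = (y + 3)*(y^2 - 3*y - 10) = (y - 5)*(y + 3)*(y + 2)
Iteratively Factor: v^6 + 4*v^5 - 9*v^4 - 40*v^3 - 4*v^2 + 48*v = (v - 3)*(v^5 + 7*v^4 + 12*v^3 - 4*v^2 - 16*v) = (v - 3)*(v + 2)*(v^4 + 5*v^3 + 2*v^2 - 8*v) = (v - 3)*(v + 2)*(v + 4)*(v^3 + v^2 - 2*v) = (v - 3)*(v - 1)*(v + 2)*(v + 4)*(v^2 + 2*v) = (v - 3)*(v - 1)*(v + 2)^2*(v + 4)*(v)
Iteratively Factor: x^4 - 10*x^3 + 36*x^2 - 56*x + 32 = (x - 2)*(x^3 - 8*x^2 + 20*x - 16) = (x - 2)^2*(x^2 - 6*x + 8) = (x - 4)*(x - 2)^2*(x - 2)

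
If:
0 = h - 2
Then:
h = 2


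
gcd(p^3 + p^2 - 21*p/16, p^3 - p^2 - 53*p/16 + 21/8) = p^2 + p - 21/16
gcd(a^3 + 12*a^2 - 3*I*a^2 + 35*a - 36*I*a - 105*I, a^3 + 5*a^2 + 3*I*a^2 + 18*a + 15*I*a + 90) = a^2 + a*(5 - 3*I) - 15*I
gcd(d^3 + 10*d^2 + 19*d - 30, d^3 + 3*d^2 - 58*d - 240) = d^2 + 11*d + 30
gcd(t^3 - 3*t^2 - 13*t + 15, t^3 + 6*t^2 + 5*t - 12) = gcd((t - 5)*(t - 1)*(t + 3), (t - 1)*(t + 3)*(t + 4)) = t^2 + 2*t - 3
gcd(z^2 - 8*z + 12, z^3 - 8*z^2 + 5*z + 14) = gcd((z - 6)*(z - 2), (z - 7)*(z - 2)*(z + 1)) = z - 2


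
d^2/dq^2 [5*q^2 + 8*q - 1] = 10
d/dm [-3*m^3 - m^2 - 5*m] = -9*m^2 - 2*m - 5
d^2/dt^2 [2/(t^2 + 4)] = 4*(3*t^2 - 4)/(t^2 + 4)^3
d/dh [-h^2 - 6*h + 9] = -2*h - 6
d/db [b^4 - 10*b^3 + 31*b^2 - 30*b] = 4*b^3 - 30*b^2 + 62*b - 30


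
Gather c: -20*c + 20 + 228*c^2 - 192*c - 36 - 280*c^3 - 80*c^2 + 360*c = -280*c^3 + 148*c^2 + 148*c - 16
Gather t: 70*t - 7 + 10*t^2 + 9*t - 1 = 10*t^2 + 79*t - 8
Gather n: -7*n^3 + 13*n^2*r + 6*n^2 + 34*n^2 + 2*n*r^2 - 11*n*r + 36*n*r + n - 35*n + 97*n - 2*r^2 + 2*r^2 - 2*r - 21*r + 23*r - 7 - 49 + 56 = -7*n^3 + n^2*(13*r + 40) + n*(2*r^2 + 25*r + 63)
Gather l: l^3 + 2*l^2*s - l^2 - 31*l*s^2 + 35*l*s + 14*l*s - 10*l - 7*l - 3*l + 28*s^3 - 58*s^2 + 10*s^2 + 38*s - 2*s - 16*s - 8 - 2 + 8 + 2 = l^3 + l^2*(2*s - 1) + l*(-31*s^2 + 49*s - 20) + 28*s^3 - 48*s^2 + 20*s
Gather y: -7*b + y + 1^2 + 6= -7*b + y + 7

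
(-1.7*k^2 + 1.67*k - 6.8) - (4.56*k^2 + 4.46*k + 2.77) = -6.26*k^2 - 2.79*k - 9.57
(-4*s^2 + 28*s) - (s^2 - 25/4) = -5*s^2 + 28*s + 25/4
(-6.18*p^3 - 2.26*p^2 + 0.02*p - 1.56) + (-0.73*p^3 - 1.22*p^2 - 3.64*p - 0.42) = -6.91*p^3 - 3.48*p^2 - 3.62*p - 1.98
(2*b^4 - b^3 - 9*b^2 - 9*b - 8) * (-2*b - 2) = -4*b^5 - 2*b^4 + 20*b^3 + 36*b^2 + 34*b + 16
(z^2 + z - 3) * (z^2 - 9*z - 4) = z^4 - 8*z^3 - 16*z^2 + 23*z + 12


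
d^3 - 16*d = d*(d - 4)*(d + 4)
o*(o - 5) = o^2 - 5*o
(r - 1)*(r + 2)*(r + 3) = r^3 + 4*r^2 + r - 6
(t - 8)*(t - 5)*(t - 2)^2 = t^4 - 17*t^3 + 96*t^2 - 212*t + 160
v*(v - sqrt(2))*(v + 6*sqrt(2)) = v^3 + 5*sqrt(2)*v^2 - 12*v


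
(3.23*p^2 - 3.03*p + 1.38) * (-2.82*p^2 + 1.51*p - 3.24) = -9.1086*p^4 + 13.4219*p^3 - 18.9321*p^2 + 11.901*p - 4.4712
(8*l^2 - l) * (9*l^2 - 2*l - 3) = 72*l^4 - 25*l^3 - 22*l^2 + 3*l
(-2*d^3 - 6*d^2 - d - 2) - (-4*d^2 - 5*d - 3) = -2*d^3 - 2*d^2 + 4*d + 1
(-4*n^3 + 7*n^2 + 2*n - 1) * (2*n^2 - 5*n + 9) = -8*n^5 + 34*n^4 - 67*n^3 + 51*n^2 + 23*n - 9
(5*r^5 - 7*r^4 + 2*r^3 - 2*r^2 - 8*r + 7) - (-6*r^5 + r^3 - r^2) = 11*r^5 - 7*r^4 + r^3 - r^2 - 8*r + 7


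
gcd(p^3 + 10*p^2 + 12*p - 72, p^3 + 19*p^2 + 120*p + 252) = p^2 + 12*p + 36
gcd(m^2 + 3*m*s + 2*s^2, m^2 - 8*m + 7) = 1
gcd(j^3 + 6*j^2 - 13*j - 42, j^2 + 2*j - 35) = j + 7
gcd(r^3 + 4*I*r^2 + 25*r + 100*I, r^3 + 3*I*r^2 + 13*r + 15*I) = r + 5*I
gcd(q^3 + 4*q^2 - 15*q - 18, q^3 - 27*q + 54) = q^2 + 3*q - 18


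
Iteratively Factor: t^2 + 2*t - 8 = (t + 4)*(t - 2)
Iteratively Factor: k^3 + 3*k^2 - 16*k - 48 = (k + 4)*(k^2 - k - 12) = (k - 4)*(k + 4)*(k + 3)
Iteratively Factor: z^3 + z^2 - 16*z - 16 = (z - 4)*(z^2 + 5*z + 4) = (z - 4)*(z + 4)*(z + 1)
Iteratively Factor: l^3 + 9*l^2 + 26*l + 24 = (l + 4)*(l^2 + 5*l + 6) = (l + 2)*(l + 4)*(l + 3)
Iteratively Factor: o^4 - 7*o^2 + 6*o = (o - 2)*(o^3 + 2*o^2 - 3*o) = (o - 2)*(o + 3)*(o^2 - o) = o*(o - 2)*(o + 3)*(o - 1)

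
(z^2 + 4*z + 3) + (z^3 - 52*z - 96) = z^3 + z^2 - 48*z - 93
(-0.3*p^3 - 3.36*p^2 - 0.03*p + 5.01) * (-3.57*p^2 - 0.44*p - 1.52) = 1.071*p^5 + 12.1272*p^4 + 2.0415*p^3 - 12.7653*p^2 - 2.1588*p - 7.6152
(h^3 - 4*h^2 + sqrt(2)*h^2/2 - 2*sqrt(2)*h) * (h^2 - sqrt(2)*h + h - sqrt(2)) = h^5 - 3*h^4 - sqrt(2)*h^4/2 - 5*h^3 + 3*sqrt(2)*h^3/2 + 2*sqrt(2)*h^2 + 3*h^2 + 4*h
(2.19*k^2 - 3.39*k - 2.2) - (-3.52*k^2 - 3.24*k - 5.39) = 5.71*k^2 - 0.15*k + 3.19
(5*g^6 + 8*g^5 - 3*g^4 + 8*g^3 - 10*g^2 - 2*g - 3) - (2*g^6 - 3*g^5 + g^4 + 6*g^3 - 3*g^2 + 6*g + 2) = 3*g^6 + 11*g^5 - 4*g^4 + 2*g^3 - 7*g^2 - 8*g - 5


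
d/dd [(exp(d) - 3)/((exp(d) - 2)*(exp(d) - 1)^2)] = -(2*(exp(d) - 3)*(exp(d) - 2) + (exp(d) - 3)*(exp(d) - 1) - (exp(d) - 2)*(exp(d) - 1))*exp(d)/((exp(d) - 2)^2*(exp(d) - 1)^3)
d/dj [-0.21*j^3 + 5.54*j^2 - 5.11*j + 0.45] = -0.63*j^2 + 11.08*j - 5.11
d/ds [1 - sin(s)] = -cos(s)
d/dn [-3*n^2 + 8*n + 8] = 8 - 6*n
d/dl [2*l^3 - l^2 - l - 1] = 6*l^2 - 2*l - 1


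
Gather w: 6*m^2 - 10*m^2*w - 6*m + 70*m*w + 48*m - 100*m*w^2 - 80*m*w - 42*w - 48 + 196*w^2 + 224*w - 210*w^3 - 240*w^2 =6*m^2 + 42*m - 210*w^3 + w^2*(-100*m - 44) + w*(-10*m^2 - 10*m + 182) - 48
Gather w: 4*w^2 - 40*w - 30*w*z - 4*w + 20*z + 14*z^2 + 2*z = 4*w^2 + w*(-30*z - 44) + 14*z^2 + 22*z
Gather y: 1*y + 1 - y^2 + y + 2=-y^2 + 2*y + 3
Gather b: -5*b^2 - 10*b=-5*b^2 - 10*b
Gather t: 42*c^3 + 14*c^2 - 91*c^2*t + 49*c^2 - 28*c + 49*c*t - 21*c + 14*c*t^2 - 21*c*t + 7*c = 42*c^3 + 63*c^2 + 14*c*t^2 - 42*c + t*(-91*c^2 + 28*c)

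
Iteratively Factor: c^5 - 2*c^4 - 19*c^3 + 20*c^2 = (c)*(c^4 - 2*c^3 - 19*c^2 + 20*c) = c^2*(c^3 - 2*c^2 - 19*c + 20) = c^2*(c - 5)*(c^2 + 3*c - 4) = c^2*(c - 5)*(c + 4)*(c - 1)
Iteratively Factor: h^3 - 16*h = (h - 4)*(h^2 + 4*h) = (h - 4)*(h + 4)*(h)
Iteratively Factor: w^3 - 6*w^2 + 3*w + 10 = (w - 5)*(w^2 - w - 2) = (w - 5)*(w - 2)*(w + 1)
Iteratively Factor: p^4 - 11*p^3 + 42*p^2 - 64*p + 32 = (p - 1)*(p^3 - 10*p^2 + 32*p - 32) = (p - 4)*(p - 1)*(p^2 - 6*p + 8) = (p - 4)*(p - 2)*(p - 1)*(p - 4)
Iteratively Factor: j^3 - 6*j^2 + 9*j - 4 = (j - 4)*(j^2 - 2*j + 1) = (j - 4)*(j - 1)*(j - 1)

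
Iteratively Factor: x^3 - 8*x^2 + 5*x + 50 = (x - 5)*(x^2 - 3*x - 10) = (x - 5)*(x + 2)*(x - 5)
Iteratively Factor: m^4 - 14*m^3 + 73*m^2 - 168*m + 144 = (m - 4)*(m^3 - 10*m^2 + 33*m - 36) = (m - 4)*(m - 3)*(m^2 - 7*m + 12) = (m - 4)*(m - 3)^2*(m - 4)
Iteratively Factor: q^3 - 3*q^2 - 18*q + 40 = (q + 4)*(q^2 - 7*q + 10) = (q - 2)*(q + 4)*(q - 5)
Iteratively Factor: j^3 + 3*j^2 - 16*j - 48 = (j - 4)*(j^2 + 7*j + 12) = (j - 4)*(j + 4)*(j + 3)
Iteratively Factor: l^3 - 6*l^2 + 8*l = (l - 4)*(l^2 - 2*l) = (l - 4)*(l - 2)*(l)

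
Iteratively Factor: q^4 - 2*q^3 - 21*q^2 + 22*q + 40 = (q + 4)*(q^3 - 6*q^2 + 3*q + 10) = (q - 5)*(q + 4)*(q^2 - q - 2) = (q - 5)*(q - 2)*(q + 4)*(q + 1)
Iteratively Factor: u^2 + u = (u + 1)*(u)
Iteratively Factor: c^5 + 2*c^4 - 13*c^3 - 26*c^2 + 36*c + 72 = (c + 2)*(c^4 - 13*c^2 + 36) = (c - 3)*(c + 2)*(c^3 + 3*c^2 - 4*c - 12) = (c - 3)*(c - 2)*(c + 2)*(c^2 + 5*c + 6) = (c - 3)*(c - 2)*(c + 2)^2*(c + 3)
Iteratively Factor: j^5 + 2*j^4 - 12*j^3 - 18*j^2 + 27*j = (j - 3)*(j^4 + 5*j^3 + 3*j^2 - 9*j) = j*(j - 3)*(j^3 + 5*j^2 + 3*j - 9) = j*(j - 3)*(j - 1)*(j^2 + 6*j + 9) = j*(j - 3)*(j - 1)*(j + 3)*(j + 3)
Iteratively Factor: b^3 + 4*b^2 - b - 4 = (b + 1)*(b^2 + 3*b - 4) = (b - 1)*(b + 1)*(b + 4)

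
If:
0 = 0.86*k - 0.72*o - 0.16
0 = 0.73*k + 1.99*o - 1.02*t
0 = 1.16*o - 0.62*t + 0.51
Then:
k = 1.04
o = 1.02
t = 2.72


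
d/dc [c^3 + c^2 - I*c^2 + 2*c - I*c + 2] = 3*c^2 + 2*c*(1 - I) + 2 - I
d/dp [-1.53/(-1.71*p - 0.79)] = -2.6163/(1.71*p + 0.79)^2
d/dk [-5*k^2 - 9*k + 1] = -10*k - 9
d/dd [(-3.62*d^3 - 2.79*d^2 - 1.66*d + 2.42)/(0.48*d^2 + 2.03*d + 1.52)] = (-1.7376*d^4 - 14.6972*d^3 - 21.3741*d^2 - 10.8048*d - 7.4358)/(0.2304*d^4 + 1.9488*d^3 + 5.5801*d^2 + 6.1712*d + 2.3104)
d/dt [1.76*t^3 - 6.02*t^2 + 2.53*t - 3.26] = 5.28*t^2 - 12.04*t + 2.53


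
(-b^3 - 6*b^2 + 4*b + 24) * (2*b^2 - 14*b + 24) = -2*b^5 + 2*b^4 + 68*b^3 - 152*b^2 - 240*b + 576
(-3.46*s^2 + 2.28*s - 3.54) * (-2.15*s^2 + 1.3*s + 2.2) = 7.439*s^4 - 9.4*s^3 + 2.963*s^2 + 0.414*s - 7.788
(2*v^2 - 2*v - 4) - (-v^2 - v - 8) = 3*v^2 - v + 4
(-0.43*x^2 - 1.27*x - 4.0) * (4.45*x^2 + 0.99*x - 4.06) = -1.9135*x^4 - 6.0772*x^3 - 17.3115*x^2 + 1.1962*x + 16.24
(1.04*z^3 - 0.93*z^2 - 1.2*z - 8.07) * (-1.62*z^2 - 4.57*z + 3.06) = -1.6848*z^5 - 3.2462*z^4 + 9.3765*z^3 + 15.7116*z^2 + 33.2079*z - 24.6942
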